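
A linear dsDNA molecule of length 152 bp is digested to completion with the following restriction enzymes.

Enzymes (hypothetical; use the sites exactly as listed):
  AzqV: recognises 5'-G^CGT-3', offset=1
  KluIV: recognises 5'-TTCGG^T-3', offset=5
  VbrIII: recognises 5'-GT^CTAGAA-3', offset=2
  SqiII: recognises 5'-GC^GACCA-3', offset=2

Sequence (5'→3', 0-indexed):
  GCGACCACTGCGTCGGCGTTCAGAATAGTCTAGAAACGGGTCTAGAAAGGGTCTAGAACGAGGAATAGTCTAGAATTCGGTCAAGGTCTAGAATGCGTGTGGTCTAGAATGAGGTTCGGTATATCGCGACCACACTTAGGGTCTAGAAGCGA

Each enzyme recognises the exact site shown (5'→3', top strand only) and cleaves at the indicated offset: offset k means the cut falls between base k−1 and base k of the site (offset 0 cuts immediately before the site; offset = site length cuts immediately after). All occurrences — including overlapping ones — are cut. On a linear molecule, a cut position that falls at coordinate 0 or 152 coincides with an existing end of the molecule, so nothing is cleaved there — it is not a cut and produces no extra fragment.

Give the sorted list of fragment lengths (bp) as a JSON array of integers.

Scan for sites:
  AzqV (GCGT, off=1): starts [9, 15, 94] → cuts [10, 16, 95]
  KluIV (TTCGGT, off=5): starts [75, 114] → cuts [80, 119]
  VbrIII (GTCTAGAA, off=2): starts [27, 39, 50, 67, 85, 101, 140] → cuts [29, 41, 52, 69, 87, 103, 142]
  SqiII (GCGACCA, off=2): starts [0, 125] → cuts [2, 127]

Pooled cuts: [2, 10, 16, 29, 41, 52, 69, 80, 87, 95, 103, 119, 127, 142]

Fragments:
  [0,2): 2 bp
  [2,10): 8 bp
  [10,16): 6 bp
  [16,29): 13 bp
  [29,41): 12 bp
  [41,52): 11 bp
  [52,69): 17 bp
  [69,80): 11 bp
  [80,87): 7 bp
  [87,95): 8 bp
  [95,103): 8 bp
  [103,119): 16 bp
  [119,127): 8 bp
  [127,142): 15 bp
  [142,152): 10 bp

[2,6,7,8,8,8,8,10,11,11,12,13,15,16,17]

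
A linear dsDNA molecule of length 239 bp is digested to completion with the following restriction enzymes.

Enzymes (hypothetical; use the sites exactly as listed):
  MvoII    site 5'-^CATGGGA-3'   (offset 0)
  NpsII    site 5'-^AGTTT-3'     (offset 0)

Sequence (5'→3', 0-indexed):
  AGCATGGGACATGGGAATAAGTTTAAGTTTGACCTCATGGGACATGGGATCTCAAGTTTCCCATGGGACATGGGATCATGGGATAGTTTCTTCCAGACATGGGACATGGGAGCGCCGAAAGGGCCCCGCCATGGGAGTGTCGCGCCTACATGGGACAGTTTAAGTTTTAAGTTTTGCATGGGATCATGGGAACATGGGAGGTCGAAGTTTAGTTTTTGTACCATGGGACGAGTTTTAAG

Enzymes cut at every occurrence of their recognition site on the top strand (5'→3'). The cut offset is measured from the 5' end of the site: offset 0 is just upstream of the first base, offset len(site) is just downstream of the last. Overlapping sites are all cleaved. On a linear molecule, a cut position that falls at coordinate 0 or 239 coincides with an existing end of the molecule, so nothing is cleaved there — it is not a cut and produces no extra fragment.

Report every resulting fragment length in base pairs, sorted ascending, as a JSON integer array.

Per-enzyme occurrences:
  MvoII (CATGGGA, off=0): starts [2, 9, 35, 42, 61, 68, 76, 97, 104, 129, 148, 176, 184, 192, 221] → cuts [2, 9, 35, 42, 61, 68, 76, 97, 104, 129, 148, 176, 184, 192, 221]
  NpsII (AGTTT, off=0): starts [19, 25, 54, 84, 156, 162, 169, 205, 210, 230] → cuts [19, 25, 54, 84, 156, 162, 169, 205, 210, 230]

Pooled cuts: [2, 9, 19, 25, 35, 42, 54, 61, 68, 76, 84, 97, 104, 129, 148, 156, 162, 169, 176, 184, 192, 205, 210, 221, 230]

Fragments:
  [0,2): 2 bp
  [2,9): 7 bp
  [9,19): 10 bp
  [19,25): 6 bp
  [25,35): 10 bp
  [35,42): 7 bp
  [42,54): 12 bp
  [54,61): 7 bp
  [61,68): 7 bp
  [68,76): 8 bp
  [76,84): 8 bp
  [84,97): 13 bp
  [97,104): 7 bp
  [104,129): 25 bp
  [129,148): 19 bp
  [148,156): 8 bp
  [156,162): 6 bp
  [162,169): 7 bp
  [169,176): 7 bp
  [176,184): 8 bp
  [184,192): 8 bp
  [192,205): 13 bp
  [205,210): 5 bp
  [210,221): 11 bp
  [221,230): 9 bp
  [230,239): 9 bp

[2,5,6,6,7,7,7,7,7,7,7,8,8,8,8,8,9,9,10,10,11,12,13,13,19,25]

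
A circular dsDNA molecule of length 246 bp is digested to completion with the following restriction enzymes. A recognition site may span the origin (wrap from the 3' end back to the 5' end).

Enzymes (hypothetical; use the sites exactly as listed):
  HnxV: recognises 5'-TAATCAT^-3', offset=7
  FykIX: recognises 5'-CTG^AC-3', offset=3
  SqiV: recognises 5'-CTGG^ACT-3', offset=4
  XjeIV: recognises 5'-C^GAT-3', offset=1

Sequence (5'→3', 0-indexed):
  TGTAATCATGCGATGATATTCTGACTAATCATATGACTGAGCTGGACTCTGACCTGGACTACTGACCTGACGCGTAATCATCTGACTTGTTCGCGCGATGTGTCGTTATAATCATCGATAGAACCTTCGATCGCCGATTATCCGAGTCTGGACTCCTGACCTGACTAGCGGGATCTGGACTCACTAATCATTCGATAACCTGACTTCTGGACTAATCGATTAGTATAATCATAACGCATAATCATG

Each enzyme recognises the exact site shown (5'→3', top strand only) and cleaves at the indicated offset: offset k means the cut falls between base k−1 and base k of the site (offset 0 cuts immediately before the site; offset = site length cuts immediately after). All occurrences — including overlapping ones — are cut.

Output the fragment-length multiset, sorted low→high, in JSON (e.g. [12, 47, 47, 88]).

[1,2,2,3,5,5,6,6,7,7,7,7,8,9,9,10,12,12,12,12,13,13,13,15,15,16,19]

Site scan:
  HnxV TAATCAT/7: at [2, 25, 74, 108, 184, 225, 238] ⇒ [9, 32, 81, 115, 191, 232, 245]
  FykIX CTGAC/3: at [20, 48, 61, 66, 81, 155, 160, 199] ⇒ [23, 51, 64, 69, 84, 158, 163, 202]
  SqiV CTGGACT/4: at [41, 53, 147, 174, 206] ⇒ [45, 57, 151, 178, 210]
  XjeIV CGAT/1: at [10, 95, 115, 127, 134, 192, 216] ⇒ [11, 96, 116, 128, 135, 193, 217]

All cut coordinates (distinct, sorted): [9, 11, 23, 32, 45, 51, 57, 64, 69, 81, 84, 96, 115, 116, 128, 135, 151, 158, 163, 178, 191, 193, 202, 210, 217, 232, 245]

Fragment lengths:
  9→11: 2 bp
  11→23: 12 bp
  23→32: 9 bp
  32→45: 13 bp
  45→51: 6 bp
  51→57: 6 bp
  57→64: 7 bp
  64→69: 5 bp
  69→81: 12 bp
  81→84: 3 bp
  84→96: 12 bp
  96→115: 19 bp
  115→116: 1 bp
  116→128: 12 bp
  128→135: 7 bp
  135→151: 16 bp
  151→158: 7 bp
  158→163: 5 bp
  163→178: 15 bp
  178→191: 13 bp
  191→193: 2 bp
  193→202: 9 bp
  202→210: 8 bp
  210→217: 7 bp
  217→232: 15 bp
  232→245: 13 bp
  245→9 (wrap): 246-245+9 = 10 bp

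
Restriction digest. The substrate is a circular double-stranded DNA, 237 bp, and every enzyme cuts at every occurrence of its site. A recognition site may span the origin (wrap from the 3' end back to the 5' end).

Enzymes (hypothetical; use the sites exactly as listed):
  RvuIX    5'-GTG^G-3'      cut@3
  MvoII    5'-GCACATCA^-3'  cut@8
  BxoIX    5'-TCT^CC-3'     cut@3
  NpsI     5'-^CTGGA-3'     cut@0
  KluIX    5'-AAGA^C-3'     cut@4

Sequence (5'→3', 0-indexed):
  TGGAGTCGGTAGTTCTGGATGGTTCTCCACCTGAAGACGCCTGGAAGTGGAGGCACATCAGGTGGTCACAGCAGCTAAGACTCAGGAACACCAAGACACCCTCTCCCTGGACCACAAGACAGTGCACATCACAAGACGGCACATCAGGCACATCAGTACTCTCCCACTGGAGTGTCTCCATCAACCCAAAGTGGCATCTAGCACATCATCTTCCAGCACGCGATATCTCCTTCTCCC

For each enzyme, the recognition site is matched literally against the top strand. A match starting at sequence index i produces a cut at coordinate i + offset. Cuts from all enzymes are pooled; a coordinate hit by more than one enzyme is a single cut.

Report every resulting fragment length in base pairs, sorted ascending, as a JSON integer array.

Site scan:
  RvuIX GTGG/3: at [46, 61, 190] ⇒ [49, 64, 193]
  MvoII GCACATCA/8: at [52, 123, 138, 147, 200] ⇒ [60, 131, 146, 155, 208]
  BxoIX TCTCC/3: at [23, 101, 159, 174, 225, 231] ⇒ [26, 104, 162, 177, 228, 234]
  NpsI CTGGA/0: at [14, 40, 106, 166, 236] ⇒ [14, 40, 106, 166, 236]
  KluIX AAGAC/4: at [33, 76, 92, 115, 132] ⇒ [37, 80, 96, 119, 136]

Pooled cuts: [14, 26, 37, 40, 49, 60, 64, 80, 96, 104, 106, 119, 131, 136, 146, 155, 162, 166, 177, 193, 208, 228, 234, 236]

Fragments:
  14→26: 12 bp
  26→37: 11 bp
  37→40: 3 bp
  40→49: 9 bp
  49→60: 11 bp
  60→64: 4 bp
  64→80: 16 bp
  80→96: 16 bp
  96→104: 8 bp
  104→106: 2 bp
  106→119: 13 bp
  119→131: 12 bp
  131→136: 5 bp
  136→146: 10 bp
  146→155: 9 bp
  155→162: 7 bp
  162→166: 4 bp
  166→177: 11 bp
  177→193: 16 bp
  193→208: 15 bp
  208→228: 20 bp
  228→234: 6 bp
  234→236: 2 bp
  236→14 (wrap): 237-236+14 = 15 bp

[2,2,3,4,4,5,6,7,8,9,9,10,11,11,11,12,12,13,15,15,16,16,16,20]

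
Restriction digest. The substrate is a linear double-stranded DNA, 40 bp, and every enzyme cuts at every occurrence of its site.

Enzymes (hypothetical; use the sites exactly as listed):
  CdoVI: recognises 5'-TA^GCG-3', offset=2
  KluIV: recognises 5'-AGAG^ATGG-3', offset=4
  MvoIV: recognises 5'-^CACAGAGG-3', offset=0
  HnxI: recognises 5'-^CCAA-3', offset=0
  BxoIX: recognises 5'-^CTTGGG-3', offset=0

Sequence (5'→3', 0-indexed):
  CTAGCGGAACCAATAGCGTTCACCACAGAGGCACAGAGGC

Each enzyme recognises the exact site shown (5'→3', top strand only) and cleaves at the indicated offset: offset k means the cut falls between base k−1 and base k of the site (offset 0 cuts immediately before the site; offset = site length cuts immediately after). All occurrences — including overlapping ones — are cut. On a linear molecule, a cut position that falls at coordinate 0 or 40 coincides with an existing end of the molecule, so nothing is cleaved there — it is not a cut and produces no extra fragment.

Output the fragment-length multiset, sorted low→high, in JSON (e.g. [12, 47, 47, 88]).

[3,6,6,8,8,9]

Scan for sites:
  CdoVI TAGCG/2: at [1, 13] ⇒ [3, 15]
  KluIV (AGAGATGG, off=4): no sites
  MvoIV CACAGAGG/0: at [23, 31] ⇒ [23, 31]
  HnxI CCAA/0: at [9] ⇒ [9]
  BxoIX (CTTGGG, off=0): no sites

All cut coordinates (distinct, sorted): [3, 9, 15, 23, 31]

Fragments:
  [0,3): 3 bp
  [3,9): 6 bp
  [9,15): 6 bp
  [15,23): 8 bp
  [23,31): 8 bp
  [31,40): 9 bp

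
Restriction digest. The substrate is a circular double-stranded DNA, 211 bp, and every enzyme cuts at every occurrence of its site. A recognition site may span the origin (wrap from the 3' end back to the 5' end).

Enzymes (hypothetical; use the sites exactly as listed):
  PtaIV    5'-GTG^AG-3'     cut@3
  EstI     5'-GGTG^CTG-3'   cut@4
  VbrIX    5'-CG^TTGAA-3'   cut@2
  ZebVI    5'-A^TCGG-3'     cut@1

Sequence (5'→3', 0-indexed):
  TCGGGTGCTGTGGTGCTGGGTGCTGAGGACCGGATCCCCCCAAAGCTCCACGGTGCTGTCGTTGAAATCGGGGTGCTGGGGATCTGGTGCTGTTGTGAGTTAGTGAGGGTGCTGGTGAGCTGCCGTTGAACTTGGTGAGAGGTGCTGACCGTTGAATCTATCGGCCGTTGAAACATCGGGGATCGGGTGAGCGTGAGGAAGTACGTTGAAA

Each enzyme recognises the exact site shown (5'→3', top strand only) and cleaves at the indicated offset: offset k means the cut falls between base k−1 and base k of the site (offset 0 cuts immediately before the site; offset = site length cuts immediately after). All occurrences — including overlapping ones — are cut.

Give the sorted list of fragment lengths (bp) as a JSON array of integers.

Site scan:
  PtaIV GTGAG/3: at [94, 102, 114, 134, 186, 192] ⇒ [97, 105, 117, 137, 189, 195]
  EstI GGTGCTG/4: at [3, 11, 18, 51, 71, 85, 107, 140] ⇒ [7, 15, 22, 55, 75, 89, 111, 144]
  VbrIX CGTTGAA/2: at [59, 123, 149, 165, 203] ⇒ [61, 125, 151, 167, 205]
  ZebVI ATCGG/1: at [66, 159, 174, 181, 210] ⇒ [0, 67, 160, 175, 182]

Pooled cuts: [0, 7, 15, 22, 55, 61, 67, 75, 89, 97, 105, 111, 117, 125, 137, 144, 151, 160, 167, 175, 182, 189, 195, 205]

Fragments:
  0→7: 7 bp
  7→15: 8 bp
  15→22: 7 bp
  22→55: 33 bp
  55→61: 6 bp
  61→67: 6 bp
  67→75: 8 bp
  75→89: 14 bp
  89→97: 8 bp
  97→105: 8 bp
  105→111: 6 bp
  111→117: 6 bp
  117→125: 8 bp
  125→137: 12 bp
  137→144: 7 bp
  144→151: 7 bp
  151→160: 9 bp
  160→167: 7 bp
  167→175: 8 bp
  175→182: 7 bp
  182→189: 7 bp
  189→195: 6 bp
  195→205: 10 bp
  205→0 (wrap): 211-205+0 = 6 bp

[6,6,6,6,6,6,7,7,7,7,7,7,7,8,8,8,8,8,8,9,10,12,14,33]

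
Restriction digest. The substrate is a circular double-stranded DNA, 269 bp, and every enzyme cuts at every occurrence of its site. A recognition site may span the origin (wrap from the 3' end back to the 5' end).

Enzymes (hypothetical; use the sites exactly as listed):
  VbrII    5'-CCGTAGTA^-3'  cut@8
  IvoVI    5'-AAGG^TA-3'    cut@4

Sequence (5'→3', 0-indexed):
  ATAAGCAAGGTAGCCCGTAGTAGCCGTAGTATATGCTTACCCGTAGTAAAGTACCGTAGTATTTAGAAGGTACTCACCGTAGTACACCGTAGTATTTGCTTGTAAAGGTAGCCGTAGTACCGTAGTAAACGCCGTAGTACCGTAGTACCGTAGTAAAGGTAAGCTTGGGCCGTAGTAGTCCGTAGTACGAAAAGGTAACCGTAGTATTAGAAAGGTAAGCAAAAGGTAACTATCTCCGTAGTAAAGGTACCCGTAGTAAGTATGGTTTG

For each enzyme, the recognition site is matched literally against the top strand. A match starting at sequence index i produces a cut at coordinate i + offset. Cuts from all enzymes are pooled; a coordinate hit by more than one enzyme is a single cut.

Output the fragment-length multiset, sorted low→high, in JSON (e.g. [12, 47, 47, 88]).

[4,4,8,8,8,8,9,9,9,10,10,11,11,11,11,12,12,13,14,14,17,17,18,21]

Scan for sites:
  VbrII (CCGTAGTA, off=8): starts [14, 23, 40, 53, 76, 86, 111, 119, 131, 139, 147, 169, 179, 198, 235, 250] → cuts [22, 31, 48, 61, 84, 94, 119, 127, 139, 147, 155, 177, 187, 206, 243, 258]
  IvoVI (AAGGTA, off=4): starts [6, 66, 104, 155, 191, 211, 222, 243] → cuts [10, 70, 108, 159, 195, 215, 226, 247]

All cut coordinates (distinct, sorted): [10, 22, 31, 48, 61, 70, 84, 94, 108, 119, 127, 139, 147, 155, 159, 177, 187, 195, 206, 215, 226, 243, 247, 258]

Fragment lengths:
  10→22: 12 bp
  22→31: 9 bp
  31→48: 17 bp
  48→61: 13 bp
  61→70: 9 bp
  70→84: 14 bp
  84→94: 10 bp
  94→108: 14 bp
  108→119: 11 bp
  119→127: 8 bp
  127→139: 12 bp
  139→147: 8 bp
  147→155: 8 bp
  155→159: 4 bp
  159→177: 18 bp
  177→187: 10 bp
  187→195: 8 bp
  195→206: 11 bp
  206→215: 9 bp
  215→226: 11 bp
  226→243: 17 bp
  243→247: 4 bp
  247→258: 11 bp
  258→10 (wrap): 269-258+10 = 21 bp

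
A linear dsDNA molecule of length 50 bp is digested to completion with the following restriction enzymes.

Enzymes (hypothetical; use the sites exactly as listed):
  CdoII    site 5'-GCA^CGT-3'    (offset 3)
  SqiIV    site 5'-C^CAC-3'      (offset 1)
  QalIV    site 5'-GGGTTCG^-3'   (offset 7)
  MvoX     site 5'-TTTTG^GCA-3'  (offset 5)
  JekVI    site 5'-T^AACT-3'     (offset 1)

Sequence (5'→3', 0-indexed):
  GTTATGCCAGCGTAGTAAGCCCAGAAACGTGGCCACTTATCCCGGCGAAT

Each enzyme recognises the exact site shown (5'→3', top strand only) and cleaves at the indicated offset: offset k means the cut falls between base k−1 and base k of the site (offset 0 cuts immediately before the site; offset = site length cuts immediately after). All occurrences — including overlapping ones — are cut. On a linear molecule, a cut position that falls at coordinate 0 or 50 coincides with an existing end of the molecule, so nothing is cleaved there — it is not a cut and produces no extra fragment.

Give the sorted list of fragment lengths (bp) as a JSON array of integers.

[17,33]

Scan for sites:
  CdoII (GCACGT, off=3): no sites
  SqiIV (CCAC, off=1): starts [32] → cuts [33]
  QalIV (GGGTTCG, off=7): no sites
  MvoX (TTTTGGCA, off=5): no sites
  JekVI (TAACT, off=1): no sites

Pooled cuts: [33]

Fragments:
  [0,33): 33 bp
  [33,50): 17 bp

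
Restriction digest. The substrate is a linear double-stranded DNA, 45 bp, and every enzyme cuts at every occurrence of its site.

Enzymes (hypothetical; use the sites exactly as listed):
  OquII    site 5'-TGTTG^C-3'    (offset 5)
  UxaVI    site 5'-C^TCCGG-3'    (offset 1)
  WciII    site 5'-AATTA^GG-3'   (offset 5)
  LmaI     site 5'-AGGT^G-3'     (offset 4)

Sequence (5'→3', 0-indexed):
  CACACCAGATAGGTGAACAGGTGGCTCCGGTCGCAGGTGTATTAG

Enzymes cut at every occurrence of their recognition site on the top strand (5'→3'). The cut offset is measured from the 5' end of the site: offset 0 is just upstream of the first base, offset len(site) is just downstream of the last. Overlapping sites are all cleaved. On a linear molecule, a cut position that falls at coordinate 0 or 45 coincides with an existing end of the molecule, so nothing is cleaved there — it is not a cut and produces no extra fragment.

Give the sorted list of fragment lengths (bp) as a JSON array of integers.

[3,7,8,13,14]

Scan for sites:
  OquII (TGTTGC, off=5): no sites
  UxaVI CTCCGG/1: at [24] ⇒ [25]
  WciII (AATTAGG, off=5): no sites
  LmaI AGGTG/4: at [10, 18, 34] ⇒ [14, 22, 38]

All cut coordinates (distinct, sorted): [14, 22, 25, 38]

Fragments:
  [0,14): 14 bp
  [14,22): 8 bp
  [22,25): 3 bp
  [25,38): 13 bp
  [38,45): 7 bp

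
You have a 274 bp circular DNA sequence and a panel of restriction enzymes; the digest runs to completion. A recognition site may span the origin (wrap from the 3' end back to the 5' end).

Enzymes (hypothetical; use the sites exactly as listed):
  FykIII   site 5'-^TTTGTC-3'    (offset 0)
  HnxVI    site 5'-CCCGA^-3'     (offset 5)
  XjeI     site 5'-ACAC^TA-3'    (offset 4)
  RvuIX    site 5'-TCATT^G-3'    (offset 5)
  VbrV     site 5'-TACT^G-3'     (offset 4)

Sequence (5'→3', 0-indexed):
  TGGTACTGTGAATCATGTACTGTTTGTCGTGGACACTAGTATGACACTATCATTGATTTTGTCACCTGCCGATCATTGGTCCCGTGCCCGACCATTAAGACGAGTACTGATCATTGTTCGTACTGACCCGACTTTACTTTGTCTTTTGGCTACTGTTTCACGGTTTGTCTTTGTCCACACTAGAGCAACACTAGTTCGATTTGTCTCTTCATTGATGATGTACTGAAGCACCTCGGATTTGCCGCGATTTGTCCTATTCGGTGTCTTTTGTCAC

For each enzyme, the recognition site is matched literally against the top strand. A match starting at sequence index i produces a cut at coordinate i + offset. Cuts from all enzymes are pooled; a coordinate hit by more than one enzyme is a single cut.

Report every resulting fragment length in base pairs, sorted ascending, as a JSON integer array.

[1,3,6,6,7,7,7,8,9,9,11,11,11,11,14,14,14,14,15,17,17,19,20,23]

Per-enzyme occurrences:
  FykIII (TTTGTC, off=0): starts [22, 57, 137, 163, 169, 199, 247, 266] → cuts [22, 57, 137, 163, 169, 199, 247, 266]
  HnxVI (CCCGA, off=5): starts [86, 126] → cuts [91, 131]
  XjeI (ACACTA, off=4): starts [32, 43, 176, 187] → cuts [36, 47, 180, 191]
  RvuIX (TCATTG, off=5): starts [49, 72, 110, 208] → cuts [54, 77, 115, 213]
  VbrV (TACTG, off=4): starts [3, 17, 104, 120, 150, 220] → cuts [7, 21, 108, 124, 154, 224]

Pooled cuts: [7, 21, 22, 36, 47, 54, 57, 77, 91, 108, 115, 124, 131, 137, 154, 163, 169, 180, 191, 199, 213, 224, 247, 266]

Fragment lengths:
  7→21: 14 bp
  21→22: 1 bp
  22→36: 14 bp
  36→47: 11 bp
  47→54: 7 bp
  54→57: 3 bp
  57→77: 20 bp
  77→91: 14 bp
  91→108: 17 bp
  108→115: 7 bp
  115→124: 9 bp
  124→131: 7 bp
  131→137: 6 bp
  137→154: 17 bp
  154→163: 9 bp
  163→169: 6 bp
  169→180: 11 bp
  180→191: 11 bp
  191→199: 8 bp
  199→213: 14 bp
  213→224: 11 bp
  224→247: 23 bp
  247→266: 19 bp
  266→7 (wrap): 274-266+7 = 15 bp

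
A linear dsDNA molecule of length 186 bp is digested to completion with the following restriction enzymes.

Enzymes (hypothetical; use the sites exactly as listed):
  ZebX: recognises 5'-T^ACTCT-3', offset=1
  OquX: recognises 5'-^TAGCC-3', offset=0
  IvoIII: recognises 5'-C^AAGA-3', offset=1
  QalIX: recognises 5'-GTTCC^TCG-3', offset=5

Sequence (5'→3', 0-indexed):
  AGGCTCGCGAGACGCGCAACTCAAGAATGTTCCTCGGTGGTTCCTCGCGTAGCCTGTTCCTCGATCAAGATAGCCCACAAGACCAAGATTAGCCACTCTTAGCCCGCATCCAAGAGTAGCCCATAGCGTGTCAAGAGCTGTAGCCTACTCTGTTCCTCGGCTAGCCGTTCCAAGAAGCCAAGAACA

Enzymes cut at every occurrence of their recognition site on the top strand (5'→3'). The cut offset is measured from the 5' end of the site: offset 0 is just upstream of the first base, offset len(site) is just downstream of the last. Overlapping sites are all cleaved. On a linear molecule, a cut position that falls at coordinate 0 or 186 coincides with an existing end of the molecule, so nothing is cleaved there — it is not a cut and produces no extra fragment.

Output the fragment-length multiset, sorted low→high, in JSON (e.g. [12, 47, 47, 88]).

[4,5,5,5,5,6,6,6,7,8,8,8,10,10,10,11,11,11,12,16,22]

Site scan:
  ZebX (TACTCT, off=1): starts [145] → cuts [146]
  OquX (TAGCC, off=0): starts [49, 70, 89, 99, 116, 140, 161] → cuts [49, 70, 89, 99, 116, 140, 161]
  IvoIII (CAAGA, off=1): starts [21, 65, 77, 83, 110, 131, 170, 178] → cuts [22, 66, 78, 84, 111, 132, 171, 179]
  QalIX (GTTCCTCG, off=5): starts [28, 39, 55, 151] → cuts [33, 44, 60, 156]

Pooled cuts: [22, 33, 44, 49, 60, 66, 70, 78, 84, 89, 99, 111, 116, 132, 140, 146, 156, 161, 171, 179]

Fragments:
  [0,22): 22 bp
  [22,33): 11 bp
  [33,44): 11 bp
  [44,49): 5 bp
  [49,60): 11 bp
  [60,66): 6 bp
  [66,70): 4 bp
  [70,78): 8 bp
  [78,84): 6 bp
  [84,89): 5 bp
  [89,99): 10 bp
  [99,111): 12 bp
  [111,116): 5 bp
  [116,132): 16 bp
  [132,140): 8 bp
  [140,146): 6 bp
  [146,156): 10 bp
  [156,161): 5 bp
  [161,171): 10 bp
  [171,179): 8 bp
  [179,186): 7 bp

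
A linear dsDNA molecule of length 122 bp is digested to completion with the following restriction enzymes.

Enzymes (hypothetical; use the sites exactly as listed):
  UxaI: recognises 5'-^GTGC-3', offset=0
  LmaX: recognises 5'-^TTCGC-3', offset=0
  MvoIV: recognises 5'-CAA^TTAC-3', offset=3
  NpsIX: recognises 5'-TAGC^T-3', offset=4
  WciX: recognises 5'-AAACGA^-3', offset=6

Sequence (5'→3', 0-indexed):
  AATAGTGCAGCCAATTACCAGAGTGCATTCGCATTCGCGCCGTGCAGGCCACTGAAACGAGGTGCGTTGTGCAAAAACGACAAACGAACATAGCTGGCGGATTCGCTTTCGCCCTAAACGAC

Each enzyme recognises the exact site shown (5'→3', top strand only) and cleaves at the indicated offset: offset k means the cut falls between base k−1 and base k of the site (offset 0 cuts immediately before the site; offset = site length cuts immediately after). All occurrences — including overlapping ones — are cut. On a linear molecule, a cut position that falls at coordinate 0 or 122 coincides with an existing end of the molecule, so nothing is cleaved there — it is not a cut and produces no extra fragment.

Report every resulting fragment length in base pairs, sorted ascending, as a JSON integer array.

[1,1,4,5,6,6,7,7,7,7,8,8,10,12,14,19]

Per-enzyme occurrences:
  UxaI GTGC/0: at [4, 22, 41, 61, 68] ⇒ [4, 22, 41, 61, 68]
  LmaX TTCGC/0: at [27, 33, 101, 107] ⇒ [27, 33, 101, 107]
  MvoIV CAATTAC/3: at [11] ⇒ [14]
  NpsIX TAGCT/4: at [90] ⇒ [94]
  WciX AAACGA/6: at [54, 74, 81, 115] ⇒ [60, 80, 87, 121]

All cut coordinates (distinct, sorted): [4, 14, 22, 27, 33, 41, 60, 61, 68, 80, 87, 94, 101, 107, 121]

Fragment lengths:
  [0,4): 4 bp
  [4,14): 10 bp
  [14,22): 8 bp
  [22,27): 5 bp
  [27,33): 6 bp
  [33,41): 8 bp
  [41,60): 19 bp
  [60,61): 1 bp
  [61,68): 7 bp
  [68,80): 12 bp
  [80,87): 7 bp
  [87,94): 7 bp
  [94,101): 7 bp
  [101,107): 6 bp
  [107,121): 14 bp
  [121,122): 1 bp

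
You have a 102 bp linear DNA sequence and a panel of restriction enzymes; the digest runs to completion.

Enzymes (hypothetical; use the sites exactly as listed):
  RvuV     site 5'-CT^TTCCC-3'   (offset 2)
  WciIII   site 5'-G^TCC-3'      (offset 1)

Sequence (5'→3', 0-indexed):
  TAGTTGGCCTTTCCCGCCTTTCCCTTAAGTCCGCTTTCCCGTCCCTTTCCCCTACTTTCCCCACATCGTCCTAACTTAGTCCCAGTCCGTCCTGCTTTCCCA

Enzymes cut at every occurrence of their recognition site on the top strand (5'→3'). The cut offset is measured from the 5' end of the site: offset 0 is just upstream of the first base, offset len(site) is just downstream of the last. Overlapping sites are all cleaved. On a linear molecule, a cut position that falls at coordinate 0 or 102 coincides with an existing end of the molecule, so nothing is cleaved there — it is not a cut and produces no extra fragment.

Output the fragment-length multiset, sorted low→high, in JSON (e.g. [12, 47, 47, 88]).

Site scan:
  RvuV CTTTCCC/2: at [8, 17, 33, 44, 54, 94] ⇒ [10, 19, 35, 46, 56, 96]
  WciIII GTCC/1: at [28, 40, 67, 78, 84, 88] ⇒ [29, 41, 68, 79, 85, 89]

Pooled cuts: [10, 19, 29, 35, 41, 46, 56, 68, 79, 85, 89, 96]

Fragment lengths:
  [0,10): 10 bp
  [10,19): 9 bp
  [19,29): 10 bp
  [29,35): 6 bp
  [35,41): 6 bp
  [41,46): 5 bp
  [46,56): 10 bp
  [56,68): 12 bp
  [68,79): 11 bp
  [79,85): 6 bp
  [85,89): 4 bp
  [89,96): 7 bp
  [96,102): 6 bp

[4,5,6,6,6,6,7,9,10,10,10,11,12]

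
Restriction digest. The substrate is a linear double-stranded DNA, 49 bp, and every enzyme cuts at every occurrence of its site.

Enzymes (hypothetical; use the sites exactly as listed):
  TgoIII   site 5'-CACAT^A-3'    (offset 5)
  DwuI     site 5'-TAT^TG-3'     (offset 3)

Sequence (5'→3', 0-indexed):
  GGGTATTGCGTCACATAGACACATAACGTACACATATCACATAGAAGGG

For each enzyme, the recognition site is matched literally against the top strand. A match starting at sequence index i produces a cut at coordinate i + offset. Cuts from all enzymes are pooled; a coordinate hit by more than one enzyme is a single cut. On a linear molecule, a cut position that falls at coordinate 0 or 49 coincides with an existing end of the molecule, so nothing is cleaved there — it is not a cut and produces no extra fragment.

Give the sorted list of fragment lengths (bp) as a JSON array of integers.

Per-enzyme occurrences:
  TgoIII (CACATA, off=5): starts [11, 19, 30, 37] → cuts [16, 24, 35, 42]
  DwuI (TATTG, off=3): starts [3] → cuts [6]

All cut coordinates (distinct, sorted): [6, 16, 24, 35, 42]

Fragments:
  [0,6): 6 bp
  [6,16): 10 bp
  [16,24): 8 bp
  [24,35): 11 bp
  [35,42): 7 bp
  [42,49): 7 bp

[6,7,7,8,10,11]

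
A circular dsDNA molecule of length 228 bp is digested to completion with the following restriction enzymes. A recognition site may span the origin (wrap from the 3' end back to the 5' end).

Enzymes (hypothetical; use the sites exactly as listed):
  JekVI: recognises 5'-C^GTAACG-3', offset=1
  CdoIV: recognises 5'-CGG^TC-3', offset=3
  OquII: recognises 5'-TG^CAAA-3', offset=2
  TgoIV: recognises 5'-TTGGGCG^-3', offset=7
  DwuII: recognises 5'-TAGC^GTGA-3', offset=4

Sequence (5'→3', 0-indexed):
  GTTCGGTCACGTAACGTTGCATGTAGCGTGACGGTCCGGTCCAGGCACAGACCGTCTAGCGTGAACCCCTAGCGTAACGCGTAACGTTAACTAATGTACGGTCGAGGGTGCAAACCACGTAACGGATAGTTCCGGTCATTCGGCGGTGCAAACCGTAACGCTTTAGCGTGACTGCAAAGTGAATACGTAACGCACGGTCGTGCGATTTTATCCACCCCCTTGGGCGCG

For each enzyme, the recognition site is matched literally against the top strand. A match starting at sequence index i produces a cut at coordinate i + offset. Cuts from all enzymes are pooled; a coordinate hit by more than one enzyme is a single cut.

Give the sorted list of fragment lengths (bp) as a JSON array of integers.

[4,5,6,7,7,7,8,8,9,11,12,13,13,13,17,17,21,21,29]

Scan for sites:
  JekVI CGTAACG/1: at [9, 72, 79, 117, 153, 185] ⇒ [10, 73, 80, 118, 154, 186]
  CdoIV CGGTC/3: at [3, 31, 36, 98, 132, 194] ⇒ [6, 34, 39, 101, 135, 197]
  OquII TGCAAA/2: at [108, 146, 172] ⇒ [110, 148, 174]
  TgoIV TTGGGCG/7: at [219] ⇒ [226]
  DwuII TAGCGTGA/4: at [23, 56, 163] ⇒ [27, 60, 167]

All cut coordinates (distinct, sorted): [6, 10, 27, 34, 39, 60, 73, 80, 101, 110, 118, 135, 148, 154, 167, 174, 186, 197, 226]

Fragment lengths:
  6→10: 4 bp
  10→27: 17 bp
  27→34: 7 bp
  34→39: 5 bp
  39→60: 21 bp
  60→73: 13 bp
  73→80: 7 bp
  80→101: 21 bp
  101→110: 9 bp
  110→118: 8 bp
  118→135: 17 bp
  135→148: 13 bp
  148→154: 6 bp
  154→167: 13 bp
  167→174: 7 bp
  174→186: 12 bp
  186→197: 11 bp
  197→226: 29 bp
  226→6 (wrap): 228-226+6 = 8 bp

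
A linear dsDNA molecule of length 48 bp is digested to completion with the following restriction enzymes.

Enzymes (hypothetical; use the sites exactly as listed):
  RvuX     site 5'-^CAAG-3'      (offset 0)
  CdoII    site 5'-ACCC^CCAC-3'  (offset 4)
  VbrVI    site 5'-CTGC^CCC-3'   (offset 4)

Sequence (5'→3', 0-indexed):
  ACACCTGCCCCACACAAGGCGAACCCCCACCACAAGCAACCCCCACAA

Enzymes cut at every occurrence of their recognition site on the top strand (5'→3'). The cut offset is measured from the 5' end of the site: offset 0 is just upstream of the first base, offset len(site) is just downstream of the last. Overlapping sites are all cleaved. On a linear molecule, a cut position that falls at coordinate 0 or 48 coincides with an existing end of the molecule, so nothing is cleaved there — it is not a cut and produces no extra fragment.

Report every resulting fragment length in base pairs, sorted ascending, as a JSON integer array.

Site scan:
  RvuX CAAG/0: at [14, 32] ⇒ [14, 32]
  CdoII ACCCCCAC/4: at [22, 38] ⇒ [26, 42]
  VbrVI CTGCCCC/4: at [4] ⇒ [8]

Pooled cuts: [8, 14, 26, 32, 42]

Fragment lengths:
  [0,8): 8 bp
  [8,14): 6 bp
  [14,26): 12 bp
  [26,32): 6 bp
  [32,42): 10 bp
  [42,48): 6 bp

[6,6,6,8,10,12]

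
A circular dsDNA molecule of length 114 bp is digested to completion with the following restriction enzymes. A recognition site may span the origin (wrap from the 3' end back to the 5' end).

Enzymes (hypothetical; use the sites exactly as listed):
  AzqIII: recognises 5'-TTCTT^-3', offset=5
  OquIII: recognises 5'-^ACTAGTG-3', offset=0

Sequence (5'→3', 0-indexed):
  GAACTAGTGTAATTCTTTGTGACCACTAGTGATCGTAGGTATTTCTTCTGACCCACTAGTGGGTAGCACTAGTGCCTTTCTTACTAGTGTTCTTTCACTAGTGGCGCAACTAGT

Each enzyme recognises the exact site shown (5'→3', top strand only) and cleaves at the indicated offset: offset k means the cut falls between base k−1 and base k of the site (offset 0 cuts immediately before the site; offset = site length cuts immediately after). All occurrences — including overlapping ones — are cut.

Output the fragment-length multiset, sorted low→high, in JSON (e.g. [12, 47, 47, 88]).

Per-enzyme occurrences:
  AzqIII (TTCTT, off=5): starts [12, 42, 77, 89] → cuts [17, 47, 82, 94]
  OquIII (ACTAGTG, off=0): starts [2, 24, 54, 67, 82, 96, 108] → cuts [2, 24, 54, 67, 82, 96, 108]

All cut coordinates (distinct, sorted): [2, 17, 24, 47, 54, 67, 82, 94, 96, 108]

Fragments:
  2→17: 15 bp
  17→24: 7 bp
  24→47: 23 bp
  47→54: 7 bp
  54→67: 13 bp
  67→82: 15 bp
  82→94: 12 bp
  94→96: 2 bp
  96→108: 12 bp
  108→2 (wrap): 114-108+2 = 8 bp

[2,7,7,8,12,12,13,15,15,23]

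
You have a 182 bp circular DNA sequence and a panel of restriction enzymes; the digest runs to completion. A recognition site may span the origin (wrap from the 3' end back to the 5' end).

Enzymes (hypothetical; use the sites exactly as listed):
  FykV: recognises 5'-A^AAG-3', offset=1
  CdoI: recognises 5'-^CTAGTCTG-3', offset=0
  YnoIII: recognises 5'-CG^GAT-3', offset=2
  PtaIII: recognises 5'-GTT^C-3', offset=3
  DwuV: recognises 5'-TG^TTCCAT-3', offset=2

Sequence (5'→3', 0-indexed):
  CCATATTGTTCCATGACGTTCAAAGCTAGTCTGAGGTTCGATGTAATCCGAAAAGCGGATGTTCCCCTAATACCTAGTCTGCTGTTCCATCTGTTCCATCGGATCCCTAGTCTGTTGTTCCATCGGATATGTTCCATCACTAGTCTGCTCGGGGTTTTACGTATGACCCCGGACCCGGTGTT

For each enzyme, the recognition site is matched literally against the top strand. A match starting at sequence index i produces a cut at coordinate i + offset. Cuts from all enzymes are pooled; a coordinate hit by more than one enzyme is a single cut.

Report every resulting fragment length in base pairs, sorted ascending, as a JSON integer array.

[2,2,2,2,2,2,2,3,5,5,6,6,6,6,6,7,8,10,10,11,11,13,14,41]

Per-enzyme occurrences:
  FykV (AAAG, off=1): starts [21, 51] → cuts [22, 52]
  CdoI (CTAGTCTG, off=0): starts [25, 73, 106, 139] → cuts [25, 73, 106, 139]
  YnoIII (CGGAT, off=2): starts [55, 99, 123] → cuts [57, 101, 125]
  PtaIII (GTTC, off=3): starts [7, 17, 35, 60, 83, 92, 116, 130, 179] → cuts [0, 10, 20, 38, 63, 86, 95, 119, 133]
  DwuV (TGTTCCAT, off=2): starts [6, 82, 91, 115, 129, 178] → cuts [8, 84, 93, 117, 131, 180]

Pooled cuts: [0, 8, 10, 20, 22, 25, 38, 52, 57, 63, 73, 84, 86, 93, 95, 101, 106, 117, 119, 125, 131, 133, 139, 180]

Fragments:
  0→8: 8 bp
  8→10: 2 bp
  10→20: 10 bp
  20→22: 2 bp
  22→25: 3 bp
  25→38: 13 bp
  38→52: 14 bp
  52→57: 5 bp
  57→63: 6 bp
  63→73: 10 bp
  73→84: 11 bp
  84→86: 2 bp
  86→93: 7 bp
  93→95: 2 bp
  95→101: 6 bp
  101→106: 5 bp
  106→117: 11 bp
  117→119: 2 bp
  119→125: 6 bp
  125→131: 6 bp
  131→133: 2 bp
  133→139: 6 bp
  139→180: 41 bp
  180→0 (wrap): 182-180+0 = 2 bp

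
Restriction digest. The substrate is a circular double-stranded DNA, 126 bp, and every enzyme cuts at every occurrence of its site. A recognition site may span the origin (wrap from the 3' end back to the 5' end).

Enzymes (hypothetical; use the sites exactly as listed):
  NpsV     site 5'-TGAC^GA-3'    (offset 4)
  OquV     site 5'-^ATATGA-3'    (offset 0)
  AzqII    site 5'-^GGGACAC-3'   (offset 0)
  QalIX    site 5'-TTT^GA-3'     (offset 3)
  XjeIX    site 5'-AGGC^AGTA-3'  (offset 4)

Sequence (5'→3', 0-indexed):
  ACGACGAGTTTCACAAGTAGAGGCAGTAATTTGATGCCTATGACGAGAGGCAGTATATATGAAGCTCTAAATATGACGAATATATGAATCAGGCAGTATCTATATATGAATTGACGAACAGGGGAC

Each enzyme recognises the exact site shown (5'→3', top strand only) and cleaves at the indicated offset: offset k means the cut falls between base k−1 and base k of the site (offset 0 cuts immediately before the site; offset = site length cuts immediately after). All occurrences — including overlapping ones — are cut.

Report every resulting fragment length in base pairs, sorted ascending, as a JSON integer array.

Per-enzyme occurrences:
  NpsV TGACGA/4: at [40, 73, 111] ⇒ [44, 77, 115]
  OquV ATATGA/0: at [56, 70, 81, 103] ⇒ [56, 70, 81, 103]
  AzqII GGGACAC/0: at [121] ⇒ [121]
  QalIX TTTGA/3: at [29] ⇒ [32]
  XjeIX AGGCAGTA/4: at [20, 47, 90] ⇒ [24, 51, 94]

All cut coordinates (distinct, sorted): [24, 32, 44, 51, 56, 70, 77, 81, 94, 103, 115, 121]

Fragments:
  24→32: 8 bp
  32→44: 12 bp
  44→51: 7 bp
  51→56: 5 bp
  56→70: 14 bp
  70→77: 7 bp
  77→81: 4 bp
  81→94: 13 bp
  94→103: 9 bp
  103→115: 12 bp
  115→121: 6 bp
  121→24 (wrap): 126-121+24 = 29 bp

[4,5,6,7,7,8,9,12,12,13,14,29]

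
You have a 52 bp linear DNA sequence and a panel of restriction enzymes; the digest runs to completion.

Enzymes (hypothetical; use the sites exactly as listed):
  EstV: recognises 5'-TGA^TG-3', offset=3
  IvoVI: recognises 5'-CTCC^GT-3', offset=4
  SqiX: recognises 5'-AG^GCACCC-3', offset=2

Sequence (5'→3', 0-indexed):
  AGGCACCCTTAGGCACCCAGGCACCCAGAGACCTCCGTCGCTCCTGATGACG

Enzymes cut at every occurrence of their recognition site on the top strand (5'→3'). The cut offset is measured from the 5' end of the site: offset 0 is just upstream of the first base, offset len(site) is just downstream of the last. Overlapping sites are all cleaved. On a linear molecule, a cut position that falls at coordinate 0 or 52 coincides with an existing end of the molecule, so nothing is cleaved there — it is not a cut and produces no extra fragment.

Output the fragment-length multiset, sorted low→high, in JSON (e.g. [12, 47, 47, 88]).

Scan for sites:
  EstV TGATG/3: at [44] ⇒ [47]
  IvoVI CTCCGT/4: at [32] ⇒ [36]
  SqiX AGGCACCC/2: at [0, 10, 18] ⇒ [2, 12, 20]

All cut coordinates (distinct, sorted): [2, 12, 20, 36, 47]

Fragment lengths:
  [0,2): 2 bp
  [2,12): 10 bp
  [12,20): 8 bp
  [20,36): 16 bp
  [36,47): 11 bp
  [47,52): 5 bp

[2,5,8,10,11,16]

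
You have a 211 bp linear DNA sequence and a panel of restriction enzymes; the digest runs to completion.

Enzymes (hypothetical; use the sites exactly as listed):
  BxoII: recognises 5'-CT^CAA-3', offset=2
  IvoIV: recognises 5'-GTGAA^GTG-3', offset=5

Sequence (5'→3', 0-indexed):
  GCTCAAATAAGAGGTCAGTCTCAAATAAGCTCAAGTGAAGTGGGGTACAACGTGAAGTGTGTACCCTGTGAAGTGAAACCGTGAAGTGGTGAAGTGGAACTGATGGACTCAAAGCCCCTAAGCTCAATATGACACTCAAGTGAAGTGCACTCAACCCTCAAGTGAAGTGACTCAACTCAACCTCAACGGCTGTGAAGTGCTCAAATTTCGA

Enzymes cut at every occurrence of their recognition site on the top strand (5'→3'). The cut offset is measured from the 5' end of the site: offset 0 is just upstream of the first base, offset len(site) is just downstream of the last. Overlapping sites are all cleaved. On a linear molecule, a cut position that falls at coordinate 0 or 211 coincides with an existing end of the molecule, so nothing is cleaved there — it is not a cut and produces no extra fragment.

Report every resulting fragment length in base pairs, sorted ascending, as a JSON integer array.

Scan for sites:
  BxoII CTCAA/2: at [1, 19, 29, 107, 122, 134, 149, 156, 170, 175, 181, 199] ⇒ [3, 21, 31, 109, 124, 136, 151, 158, 172, 177, 183, 201]
  IvoIV GTGAAGTG/5: at [34, 51, 67, 80, 88, 139, 161, 191] ⇒ [39, 56, 72, 85, 93, 144, 166, 196]

Pooled cuts: [3, 21, 31, 39, 56, 72, 85, 93, 109, 124, 136, 144, 151, 158, 166, 172, 177, 183, 196, 201]

Fragment lengths:
  [0,3): 3 bp
  [3,21): 18 bp
  [21,31): 10 bp
  [31,39): 8 bp
  [39,56): 17 bp
  [56,72): 16 bp
  [72,85): 13 bp
  [85,93): 8 bp
  [93,109): 16 bp
  [109,124): 15 bp
  [124,136): 12 bp
  [136,144): 8 bp
  [144,151): 7 bp
  [151,158): 7 bp
  [158,166): 8 bp
  [166,172): 6 bp
  [172,177): 5 bp
  [177,183): 6 bp
  [183,196): 13 bp
  [196,201): 5 bp
  [201,211): 10 bp

[3,5,5,6,6,7,7,8,8,8,8,10,10,12,13,13,15,16,16,17,18]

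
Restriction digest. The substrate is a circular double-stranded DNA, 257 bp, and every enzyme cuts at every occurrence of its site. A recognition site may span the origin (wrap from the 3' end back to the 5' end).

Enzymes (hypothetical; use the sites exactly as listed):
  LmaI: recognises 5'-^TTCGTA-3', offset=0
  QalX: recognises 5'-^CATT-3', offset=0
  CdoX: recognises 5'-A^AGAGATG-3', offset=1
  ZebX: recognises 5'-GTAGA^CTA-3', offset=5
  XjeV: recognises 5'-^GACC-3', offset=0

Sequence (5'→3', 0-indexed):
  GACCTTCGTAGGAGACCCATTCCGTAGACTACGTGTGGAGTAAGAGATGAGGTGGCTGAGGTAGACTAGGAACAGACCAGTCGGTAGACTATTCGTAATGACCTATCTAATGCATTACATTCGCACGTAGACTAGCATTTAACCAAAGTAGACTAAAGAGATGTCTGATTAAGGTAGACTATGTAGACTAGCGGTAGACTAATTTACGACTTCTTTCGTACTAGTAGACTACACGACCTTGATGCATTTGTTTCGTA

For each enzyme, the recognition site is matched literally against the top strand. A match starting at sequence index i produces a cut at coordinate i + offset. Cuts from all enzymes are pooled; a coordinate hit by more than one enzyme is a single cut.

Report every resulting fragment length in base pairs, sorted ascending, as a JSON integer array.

[3,4,4,4,4,5,6,6,7,8,9,9,9,10,11,11,13,14,14,14,14,16,17,22,23]

Scan for sites:
  LmaI (TTCGTA, off=0): starts [4, 91, 214, 251] → cuts [4, 91, 214, 251]
  QalX (CATT, off=0): starts [17, 112, 117, 135, 244] → cuts [17, 112, 117, 135, 244]
  CdoX (AAGAGATG, off=1): starts [41, 155] → cuts [42, 156]
  ZebX (GTAGACTA, off=5): starts [23, 60, 83, 126, 147, 173, 182, 193, 223] → cuts [28, 65, 88, 131, 152, 178, 187, 198, 228]
  XjeV (GACC, off=0): starts [0, 13, 74, 99, 234] → cuts [0, 13, 74, 99, 234]

Pooled cuts: [0, 4, 13, 17, 28, 42, 65, 74, 88, 91, 99, 112, 117, 131, 135, 152, 156, 178, 187, 198, 214, 228, 234, 244, 251]

Fragments:
  0→4: 4 bp
  4→13: 9 bp
  13→17: 4 bp
  17→28: 11 bp
  28→42: 14 bp
  42→65: 23 bp
  65→74: 9 bp
  74→88: 14 bp
  88→91: 3 bp
  91→99: 8 bp
  99→112: 13 bp
  112→117: 5 bp
  117→131: 14 bp
  131→135: 4 bp
  135→152: 17 bp
  152→156: 4 bp
  156→178: 22 bp
  178→187: 9 bp
  187→198: 11 bp
  198→214: 16 bp
  214→228: 14 bp
  228→234: 6 bp
  234→244: 10 bp
  244→251: 7 bp
  251→0 (wrap): 257-251+0 = 6 bp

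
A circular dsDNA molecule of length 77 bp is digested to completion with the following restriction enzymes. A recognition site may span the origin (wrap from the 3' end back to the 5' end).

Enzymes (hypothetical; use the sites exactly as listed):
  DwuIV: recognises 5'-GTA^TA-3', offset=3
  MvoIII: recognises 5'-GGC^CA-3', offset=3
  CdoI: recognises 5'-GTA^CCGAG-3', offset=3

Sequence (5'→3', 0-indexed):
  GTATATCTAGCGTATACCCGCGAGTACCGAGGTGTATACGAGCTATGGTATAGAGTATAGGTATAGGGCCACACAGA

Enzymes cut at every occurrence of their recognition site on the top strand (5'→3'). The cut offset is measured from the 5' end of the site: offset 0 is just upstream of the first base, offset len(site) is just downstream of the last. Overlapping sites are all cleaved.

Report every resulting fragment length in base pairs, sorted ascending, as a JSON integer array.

[6,6,7,10,11,11,12,14]

Scan for sites:
  DwuIV GTATA/3: at [0, 11, 33, 47, 54, 60] ⇒ [3, 14, 36, 50, 57, 63]
  MvoIII GGCCA/3: at [66] ⇒ [69]
  CdoI GTACCGAG/3: at [23] ⇒ [26]

Pooled cuts: [3, 14, 26, 36, 50, 57, 63, 69]

Fragment lengths:
  3→14: 11 bp
  14→26: 12 bp
  26→36: 10 bp
  36→50: 14 bp
  50→57: 7 bp
  57→63: 6 bp
  63→69: 6 bp
  69→3 (wrap): 77-69+3 = 11 bp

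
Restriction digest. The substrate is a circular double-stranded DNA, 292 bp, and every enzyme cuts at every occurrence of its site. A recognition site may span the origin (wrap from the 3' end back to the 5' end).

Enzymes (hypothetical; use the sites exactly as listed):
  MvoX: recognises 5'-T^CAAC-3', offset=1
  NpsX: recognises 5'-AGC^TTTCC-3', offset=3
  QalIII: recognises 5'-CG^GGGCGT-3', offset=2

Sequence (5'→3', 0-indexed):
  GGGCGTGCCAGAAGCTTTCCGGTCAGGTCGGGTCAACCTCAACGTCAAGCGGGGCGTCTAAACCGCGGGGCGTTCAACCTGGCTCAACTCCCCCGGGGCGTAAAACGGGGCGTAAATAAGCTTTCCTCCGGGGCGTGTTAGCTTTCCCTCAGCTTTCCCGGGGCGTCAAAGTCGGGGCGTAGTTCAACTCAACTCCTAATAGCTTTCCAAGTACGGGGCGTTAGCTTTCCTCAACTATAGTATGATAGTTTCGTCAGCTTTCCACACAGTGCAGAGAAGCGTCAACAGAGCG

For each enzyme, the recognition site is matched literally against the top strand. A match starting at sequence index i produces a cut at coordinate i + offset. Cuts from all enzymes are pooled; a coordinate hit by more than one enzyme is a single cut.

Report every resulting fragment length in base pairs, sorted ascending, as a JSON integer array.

Scan for sites:
  MvoX (TCAAC, off=1): starts [32, 38, 73, 83, 183, 188, 230, 281] → cuts [33, 39, 74, 84, 184, 189, 231, 282]
  NpsX (AGCTTTCC, off=3): starts [12, 118, 139, 150, 200, 222, 255] → cuts [15, 121, 142, 153, 203, 225, 258]
  QalIII (CGGGGCGT, off=2): starts [49, 65, 93, 105, 128, 158, 172, 213, 290] → cuts [0, 51, 67, 95, 107, 130, 160, 174, 215]

All cut coordinates (distinct, sorted): [0, 15, 33, 39, 51, 67, 74, 84, 95, 107, 121, 130, 142, 153, 160, 174, 184, 189, 203, 215, 225, 231, 258, 282]

Fragment lengths:
  0→15: 15 bp
  15→33: 18 bp
  33→39: 6 bp
  39→51: 12 bp
  51→67: 16 bp
  67→74: 7 bp
  74→84: 10 bp
  84→95: 11 bp
  95→107: 12 bp
  107→121: 14 bp
  121→130: 9 bp
  130→142: 12 bp
  142→153: 11 bp
  153→160: 7 bp
  160→174: 14 bp
  174→184: 10 bp
  184→189: 5 bp
  189→203: 14 bp
  203→215: 12 bp
  215→225: 10 bp
  225→231: 6 bp
  231→258: 27 bp
  258→282: 24 bp
  282→0 (wrap): 292-282+0 = 10 bp

[5,6,6,7,7,9,10,10,10,10,11,11,12,12,12,12,14,14,14,15,16,18,24,27]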